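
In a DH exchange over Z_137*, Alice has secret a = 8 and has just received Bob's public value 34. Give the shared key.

74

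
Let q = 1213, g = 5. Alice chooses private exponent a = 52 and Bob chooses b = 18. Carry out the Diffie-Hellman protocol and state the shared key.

Bob sends B = g^b mod q = 5^18 mod 1213.
5^1 ≡ 5 (mod 1213)
5^2 = (5^1)^2 ≡ 5^2 = 25 ≡ 25 (mod 1213)
5^4 = (5^2)^2 ≡ 25^2 = 625 ≡ 625 (mod 1213)
5^8 = (5^4)^2 ≡ 625^2 = 390625 ≡ 39 (mod 1213)
5^16 = (5^8)^2 ≡ 39^2 = 1521 ≡ 308 (mod 1213)
5^18 = 5^16 · 5^2 ≡ 308 · 25 ≡ 422 (mod 1213).
So B = 422. Alice then computes K = B^a mod q = 422^52 mod 1213.
422^1 ≡ 422 (mod 1213)
422^2 = (422^1)^2 ≡ 422^2 = 178084 ≡ 986 (mod 1213)
422^4 = (422^2)^2 ≡ 986^2 = 972196 ≡ 583 (mod 1213)
422^8 = (422^4)^2 ≡ 583^2 = 339889 ≡ 249 (mod 1213)
422^16 = (422^8)^2 ≡ 249^2 = 62001 ≡ 138 (mod 1213)
422^32 = (422^16)^2 ≡ 138^2 = 19044 ≡ 849 (mod 1213)
422^52 = 422^32 · 422^16 · 422^4 ≡ 849 · 138 · 583 ≡ 203 (mod 1213).

203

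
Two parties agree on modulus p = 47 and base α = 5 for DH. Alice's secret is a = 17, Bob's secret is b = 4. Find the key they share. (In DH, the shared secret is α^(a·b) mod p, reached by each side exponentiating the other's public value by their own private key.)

Alice sends A = α^a mod p = 5^17 mod 47.
5^1 ≡ 5 (mod 47)
5^2 = (5^1)^2 ≡ 5^2 = 25 ≡ 25 (mod 47)
5^4 = (5^2)^2 ≡ 25^2 = 625 ≡ 14 (mod 47)
5^8 = (5^4)^2 ≡ 14^2 = 196 ≡ 8 (mod 47)
5^16 = (5^8)^2 ≡ 8^2 = 64 ≡ 17 (mod 47)
5^17 = 5^16 · 5^1 ≡ 17 · 5 ≡ 38 (mod 47).
So A = 38. Bob then computes K = A^b mod p = 38^4 mod 47.
38^1 ≡ 38 (mod 47)
38^2 = (38^1)^2 ≡ 38^2 = 1444 ≡ 34 (mod 47)
38^4 = (38^2)^2 ≡ 34^2 = 1156 ≡ 28 (mod 47)

28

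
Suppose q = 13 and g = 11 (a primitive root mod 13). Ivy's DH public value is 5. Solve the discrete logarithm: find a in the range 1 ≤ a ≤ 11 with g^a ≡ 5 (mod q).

Try successive powers of 11 modulo 13:
11^1 ≡ 11
11^2 ≡ 4
11^3 ≡ 5
Found: a = 3.

3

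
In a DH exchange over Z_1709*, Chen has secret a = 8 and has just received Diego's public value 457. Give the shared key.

Shared key K = 457^8 mod 1709.
457^1 ≡ 457 (mod 1709)
457^2 = (457^1)^2 ≡ 457^2 = 208849 ≡ 351 (mod 1709)
457^4 = (457^2)^2 ≡ 351^2 = 123201 ≡ 153 (mod 1709)
457^8 = (457^4)^2 ≡ 153^2 = 23409 ≡ 1192 (mod 1709)

1192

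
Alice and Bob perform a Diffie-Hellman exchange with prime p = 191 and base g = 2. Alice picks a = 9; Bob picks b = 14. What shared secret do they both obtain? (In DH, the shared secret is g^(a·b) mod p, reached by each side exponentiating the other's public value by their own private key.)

169

Bob sends B = g^b mod p = 2^14 mod 191.
2^1 ≡ 2 (mod 191)
2^2 = (2^1)^2 ≡ 2^2 = 4 ≡ 4 (mod 191)
2^4 = (2^2)^2 ≡ 4^2 = 16 ≡ 16 (mod 191)
2^8 = (2^4)^2 ≡ 16^2 = 256 ≡ 65 (mod 191)
2^14 = 2^8 · 2^4 · 2^2 ≡ 65 · 16 · 4 ≡ 149 (mod 191).
So B = 149. Alice then computes K = B^a mod p = 149^9 mod 191.
149^1 ≡ 149 (mod 191)
149^2 = (149^1)^2 ≡ 149^2 = 22201 ≡ 45 (mod 191)
149^4 = (149^2)^2 ≡ 45^2 = 2025 ≡ 115 (mod 191)
149^8 = (149^4)^2 ≡ 115^2 = 13225 ≡ 46 (mod 191)
149^9 = 149^8 · 149^1 ≡ 46 · 149 ≡ 169 (mod 191).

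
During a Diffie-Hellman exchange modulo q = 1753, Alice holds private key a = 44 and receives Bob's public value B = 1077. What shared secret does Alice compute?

833

Shared key K = 1077^44 mod 1753.
1077^1 ≡ 1077 (mod 1753)
1077^2 = (1077^1)^2 ≡ 1077^2 = 1159929 ≡ 1196 (mod 1753)
1077^4 = (1077^2)^2 ≡ 1196^2 = 1430416 ≡ 1721 (mod 1753)
1077^8 = (1077^4)^2 ≡ 1721^2 = 2961841 ≡ 1024 (mod 1753)
1077^16 = (1077^8)^2 ≡ 1024^2 = 1048576 ≡ 282 (mod 1753)
1077^32 = (1077^16)^2 ≡ 282^2 = 79524 ≡ 639 (mod 1753)
1077^44 = 1077^32 · 1077^8 · 1077^4 ≡ 639 · 1024 · 1721 ≡ 833 (mod 1753).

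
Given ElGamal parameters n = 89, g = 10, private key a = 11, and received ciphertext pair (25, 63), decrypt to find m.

Shared mask s = c₁^a mod n = 25^11 mod 89.
25^1 ≡ 25 (mod 89)
25^2 = (25^1)^2 ≡ 25^2 = 625 ≡ 2 (mod 89)
25^4 = (25^2)^2 ≡ 2^2 = 4 ≡ 4 (mod 89)
25^8 = (25^4)^2 ≡ 4^2 = 16 ≡ 16 (mod 89)
25^11 = 25^8 · 25^2 · 25^1 ≡ 16 · 2 · 25 ≡ 88 (mod 89).
So s = 88; s⁻¹ ≡ 88 (mod 89).
m = c₂ · s⁻¹ mod 89 = 63 · 88 mod 89 = 26.

26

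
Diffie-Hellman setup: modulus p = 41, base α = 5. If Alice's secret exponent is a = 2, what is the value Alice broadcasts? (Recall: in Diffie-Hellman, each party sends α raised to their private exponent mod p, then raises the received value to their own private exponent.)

25

Public value = 5^2 mod 41.
5^1 ≡ 5 (mod 41)
5^2 = (5^1)^2 ≡ 5^2 = 25 ≡ 25 (mod 41)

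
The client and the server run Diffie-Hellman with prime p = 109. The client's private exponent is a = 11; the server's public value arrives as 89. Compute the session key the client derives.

Shared key K = 89^11 mod 109.
89^1 ≡ 89 (mod 109)
89^2 = (89^1)^2 ≡ 89^2 = 7921 ≡ 73 (mod 109)
89^4 = (89^2)^2 ≡ 73^2 = 5329 ≡ 97 (mod 109)
89^8 = (89^4)^2 ≡ 97^2 = 9409 ≡ 35 (mod 109)
89^11 = 89^8 · 89^2 · 89^1 ≡ 35 · 73 · 89 ≡ 21 (mod 109).

21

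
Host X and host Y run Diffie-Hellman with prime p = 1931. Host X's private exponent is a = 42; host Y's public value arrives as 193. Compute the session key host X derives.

60

Shared key K = 193^42 mod 1931.
193^1 ≡ 193 (mod 1931)
193^2 = (193^1)^2 ≡ 193^2 = 37249 ≡ 560 (mod 1931)
193^4 = (193^2)^2 ≡ 560^2 = 313600 ≡ 778 (mod 1931)
193^8 = (193^4)^2 ≡ 778^2 = 605284 ≡ 881 (mod 1931)
193^16 = (193^8)^2 ≡ 881^2 = 776161 ≡ 1830 (mod 1931)
193^32 = (193^16)^2 ≡ 1830^2 = 3348900 ≡ 546 (mod 1931)
193^42 = 193^32 · 193^8 · 193^2 ≡ 546 · 881 · 560 ≡ 60 (mod 1931).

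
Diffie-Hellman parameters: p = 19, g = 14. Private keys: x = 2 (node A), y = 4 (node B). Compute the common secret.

Node B sends B = g^y mod p = 14^4 mod 19.
14^1 ≡ 14 (mod 19)
14^2 = (14^1)^2 ≡ 14^2 = 196 ≡ 6 (mod 19)
14^4 = (14^2)^2 ≡ 6^2 = 36 ≡ 17 (mod 19)
So B = 17. Node A then computes K = B^x mod p = 17^2 mod 19.
17^1 ≡ 17 (mod 19)
17^2 = (17^1)^2 ≡ 17^2 = 289 ≡ 4 (mod 19)

4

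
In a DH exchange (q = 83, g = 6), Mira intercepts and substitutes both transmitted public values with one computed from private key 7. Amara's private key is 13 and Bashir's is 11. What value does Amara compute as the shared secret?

2

Amara receives Mira's public value M = 6^7 mod 83 instead of the honest one.
6^1 ≡ 6 (mod 83)
6^2 = (6^1)^2 ≡ 6^2 = 36 ≡ 36 (mod 83)
6^4 = (6^2)^2 ≡ 36^2 = 1296 ≡ 51 (mod 83)
6^7 = 6^4 · 6^2 · 6^1 ≡ 51 · 36 · 6 ≡ 60 (mod 83).
So M = 60. Amara computes K = M^13 mod 83.
60^1 ≡ 60 (mod 83)
60^2 = (60^1)^2 ≡ 60^2 = 3600 ≡ 31 (mod 83)
60^4 = (60^2)^2 ≡ 31^2 = 961 ≡ 48 (mod 83)
60^8 = (60^4)^2 ≡ 48^2 = 2304 ≡ 63 (mod 83)
60^13 = 60^8 · 60^4 · 60^1 ≡ 63 · 48 · 60 ≡ 2 (mod 83).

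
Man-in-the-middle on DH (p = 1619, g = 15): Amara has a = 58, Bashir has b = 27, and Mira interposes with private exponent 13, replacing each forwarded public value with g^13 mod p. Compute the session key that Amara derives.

317

Amara receives Mira's public value M = 15^13 mod 1619 instead of the honest one.
15^1 ≡ 15 (mod 1619)
15^2 = (15^1)^2 ≡ 15^2 = 225 ≡ 225 (mod 1619)
15^4 = (15^2)^2 ≡ 225^2 = 50625 ≡ 436 (mod 1619)
15^8 = (15^4)^2 ≡ 436^2 = 190096 ≡ 673 (mod 1619)
15^13 = 15^8 · 15^4 · 15^1 ≡ 673 · 436 · 15 ≡ 978 (mod 1619).
So M = 978. Amara computes K = M^58 mod 1619.
978^1 ≡ 978 (mod 1619)
978^2 = (978^1)^2 ≡ 978^2 = 956484 ≡ 1274 (mod 1619)
978^4 = (978^2)^2 ≡ 1274^2 = 1623076 ≡ 838 (mod 1619)
978^8 = (978^4)^2 ≡ 838^2 = 702244 ≡ 1217 (mod 1619)
978^16 = (978^8)^2 ≡ 1217^2 = 1481089 ≡ 1323 (mod 1619)
978^32 = (978^16)^2 ≡ 1323^2 = 1750329 ≡ 190 (mod 1619)
978^58 = 978^32 · 978^16 · 978^8 · 978^2 ≡ 190 · 1323 · 1217 · 1274 ≡ 317 (mod 1619).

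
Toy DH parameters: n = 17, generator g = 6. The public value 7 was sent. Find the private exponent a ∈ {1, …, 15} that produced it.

Try successive powers of 6 modulo 17:
6^1 ≡ 6
6^2 ≡ 2
6^3 ≡ 12
6^4 ≡ 4
6^5 ≡ 7
Found: a = 5.

5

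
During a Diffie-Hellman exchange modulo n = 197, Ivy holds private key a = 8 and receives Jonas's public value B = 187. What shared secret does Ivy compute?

42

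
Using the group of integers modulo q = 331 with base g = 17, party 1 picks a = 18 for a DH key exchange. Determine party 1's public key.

Public value = 17^18 mod 331.
17^1 ≡ 17 (mod 331)
17^2 = (17^1)^2 ≡ 17^2 = 289 ≡ 289 (mod 331)
17^4 = (17^2)^2 ≡ 289^2 = 83521 ≡ 109 (mod 331)
17^8 = (17^4)^2 ≡ 109^2 = 11881 ≡ 296 (mod 331)
17^16 = (17^8)^2 ≡ 296^2 = 87616 ≡ 232 (mod 331)
17^18 = 17^16 · 17^2 ≡ 232 · 289 ≡ 186 (mod 331).

186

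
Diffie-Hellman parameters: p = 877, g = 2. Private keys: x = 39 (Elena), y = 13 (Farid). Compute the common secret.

15

Elena sends A = g^x mod p = 2^39 mod 877.
2^1 ≡ 2 (mod 877)
2^2 = (2^1)^2 ≡ 2^2 = 4 ≡ 4 (mod 877)
2^4 = (2^2)^2 ≡ 4^2 = 16 ≡ 16 (mod 877)
2^8 = (2^4)^2 ≡ 16^2 = 256 ≡ 256 (mod 877)
2^16 = (2^8)^2 ≡ 256^2 = 65536 ≡ 638 (mod 877)
2^32 = (2^16)^2 ≡ 638^2 = 407044 ≡ 116 (mod 877)
2^39 = 2^32 · 2^4 · 2^2 · 2^1 ≡ 116 · 16 · 4 · 2 ≡ 816 (mod 877).
So A = 816. Farid then computes K = A^y mod p = 816^13 mod 877.
816^1 ≡ 816 (mod 877)
816^2 = (816^1)^2 ≡ 816^2 = 665856 ≡ 213 (mod 877)
816^4 = (816^2)^2 ≡ 213^2 = 45369 ≡ 642 (mod 877)
816^8 = (816^4)^2 ≡ 642^2 = 412164 ≡ 851 (mod 877)
816^13 = 816^8 · 816^4 · 816^1 ≡ 851 · 642 · 816 ≡ 15 (mod 877).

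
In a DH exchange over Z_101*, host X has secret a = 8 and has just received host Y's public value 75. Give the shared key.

Shared key K = 75^8 mod 101.
75^1 ≡ 75 (mod 101)
75^2 = (75^1)^2 ≡ 75^2 = 5625 ≡ 70 (mod 101)
75^4 = (75^2)^2 ≡ 70^2 = 4900 ≡ 52 (mod 101)
75^8 = (75^4)^2 ≡ 52^2 = 2704 ≡ 78 (mod 101)

78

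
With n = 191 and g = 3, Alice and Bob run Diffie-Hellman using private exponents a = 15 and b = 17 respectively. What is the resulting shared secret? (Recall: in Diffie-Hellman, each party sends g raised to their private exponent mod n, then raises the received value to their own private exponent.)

Alice sends A = g^a mod n = 3^15 mod 191.
3^1 ≡ 3 (mod 191)
3^2 = (3^1)^2 ≡ 3^2 = 9 ≡ 9 (mod 191)
3^4 = (3^2)^2 ≡ 9^2 = 81 ≡ 81 (mod 191)
3^8 = (3^4)^2 ≡ 81^2 = 6561 ≡ 67 (mod 191)
3^15 = 3^8 · 3^4 · 3^2 · 3^1 ≡ 67 · 81 · 9 · 3 ≡ 32 (mod 191).
So A = 32. Bob then computes K = A^b mod n = 32^17 mod 191.
32^1 ≡ 32 (mod 191)
32^2 = (32^1)^2 ≡ 32^2 = 1024 ≡ 69 (mod 191)
32^4 = (32^2)^2 ≡ 69^2 = 4761 ≡ 177 (mod 191)
32^8 = (32^4)^2 ≡ 177^2 = 31329 ≡ 5 (mod 191)
32^16 = (32^8)^2 ≡ 5^2 = 25 ≡ 25 (mod 191)
32^17 = 32^16 · 32^1 ≡ 25 · 32 ≡ 36 (mod 191).

36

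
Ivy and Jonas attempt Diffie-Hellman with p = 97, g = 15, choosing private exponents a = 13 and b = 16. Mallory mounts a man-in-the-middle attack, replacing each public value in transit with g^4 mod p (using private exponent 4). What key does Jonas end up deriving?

Jonas receives Mallory's public value M = 15^4 mod 97 instead of the honest one.
15^1 ≡ 15 (mod 97)
15^2 = (15^1)^2 ≡ 15^2 = 225 ≡ 31 (mod 97)
15^4 = (15^2)^2 ≡ 31^2 = 961 ≡ 88 (mod 97)
So M = 88. Jonas computes K = M^16 mod 97.
88^1 ≡ 88 (mod 97)
88^2 = (88^1)^2 ≡ 88^2 = 7744 ≡ 81 (mod 97)
88^4 = (88^2)^2 ≡ 81^2 = 6561 ≡ 62 (mod 97)
88^8 = (88^4)^2 ≡ 62^2 = 3844 ≡ 61 (mod 97)
88^16 = (88^8)^2 ≡ 61^2 = 3721 ≡ 35 (mod 97)

35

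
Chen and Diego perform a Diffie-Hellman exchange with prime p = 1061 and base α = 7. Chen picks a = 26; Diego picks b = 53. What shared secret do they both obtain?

220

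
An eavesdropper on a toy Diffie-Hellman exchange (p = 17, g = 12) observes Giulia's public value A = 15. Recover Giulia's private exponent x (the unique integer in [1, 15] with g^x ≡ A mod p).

Try successive powers of 12 modulo 17:
12^1 ≡ 12
12^2 ≡ 8
12^3 ≡ 11
12^4 ≡ 13
12^5 ≡ 3
12^6 ≡ 2
12^7 ≡ 7
12^8 ≡ 16
12^9 ≡ 5
12^10 ≡ 9
12^11 ≡ 6
12^12 ≡ 4
12^13 ≡ 14
12^14 ≡ 15
Found: x = 14.

14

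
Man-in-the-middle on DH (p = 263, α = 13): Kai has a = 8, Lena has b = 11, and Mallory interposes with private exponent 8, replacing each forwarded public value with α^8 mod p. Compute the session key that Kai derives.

203

Kai receives Mallory's public value M = 13^8 mod 263 instead of the honest one.
13^1 ≡ 13 (mod 263)
13^2 = (13^1)^2 ≡ 13^2 = 169 ≡ 169 (mod 263)
13^4 = (13^2)^2 ≡ 169^2 = 28561 ≡ 157 (mod 263)
13^8 = (13^4)^2 ≡ 157^2 = 24649 ≡ 190 (mod 263)
So M = 190. Kai computes K = M^8 mod 263.
190^1 ≡ 190 (mod 263)
190^2 = (190^1)^2 ≡ 190^2 = 36100 ≡ 69 (mod 263)
190^4 = (190^2)^2 ≡ 69^2 = 4761 ≡ 27 (mod 263)
190^8 = (190^4)^2 ≡ 27^2 = 729 ≡ 203 (mod 263)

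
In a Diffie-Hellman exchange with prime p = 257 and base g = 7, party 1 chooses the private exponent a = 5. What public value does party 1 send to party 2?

Public value = 7^5 mod 257.
7^1 ≡ 7 (mod 257)
7^2 = (7^1)^2 ≡ 7^2 = 49 ≡ 49 (mod 257)
7^4 = (7^2)^2 ≡ 49^2 = 2401 ≡ 88 (mod 257)
7^5 = 7^4 · 7^1 ≡ 88 · 7 ≡ 102 (mod 257).

102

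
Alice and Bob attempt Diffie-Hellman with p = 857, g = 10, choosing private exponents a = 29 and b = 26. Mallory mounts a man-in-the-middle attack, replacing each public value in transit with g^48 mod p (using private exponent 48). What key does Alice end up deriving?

82

Alice receives Mallory's public value M = 10^48 mod 857 instead of the honest one.
10^1 ≡ 10 (mod 857)
10^2 = (10^1)^2 ≡ 10^2 = 100 ≡ 100 (mod 857)
10^4 = (10^2)^2 ≡ 100^2 = 10000 ≡ 573 (mod 857)
10^8 = (10^4)^2 ≡ 573^2 = 328329 ≡ 98 (mod 857)
10^16 = (10^8)^2 ≡ 98^2 = 9604 ≡ 177 (mod 857)
10^32 = (10^16)^2 ≡ 177^2 = 31329 ≡ 477 (mod 857)
10^48 = 10^32 · 10^16 ≡ 477 · 177 ≡ 443 (mod 857).
So M = 443. Alice computes K = M^29 mod 857.
443^1 ≡ 443 (mod 857)
443^2 = (443^1)^2 ≡ 443^2 = 196249 ≡ 853 (mod 857)
443^4 = (443^2)^2 ≡ 853^2 = 727609 ≡ 16 (mod 857)
443^8 = (443^4)^2 ≡ 16^2 = 256 ≡ 256 (mod 857)
443^16 = (443^8)^2 ≡ 256^2 = 65536 ≡ 404 (mod 857)
443^29 = 443^16 · 443^8 · 443^4 · 443^1 ≡ 404 · 256 · 16 · 443 ≡ 82 (mod 857).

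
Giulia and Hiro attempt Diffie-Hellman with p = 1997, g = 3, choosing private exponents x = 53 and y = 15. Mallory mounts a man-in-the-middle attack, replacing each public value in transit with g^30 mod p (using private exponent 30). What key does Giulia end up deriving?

1631

Giulia receives Mallory's public value M = 3^30 mod 1997 instead of the honest one.
3^1 ≡ 3 (mod 1997)
3^2 = (3^1)^2 ≡ 3^2 = 9 ≡ 9 (mod 1997)
3^4 = (3^2)^2 ≡ 9^2 = 81 ≡ 81 (mod 1997)
3^8 = (3^4)^2 ≡ 81^2 = 6561 ≡ 570 (mod 1997)
3^16 = (3^8)^2 ≡ 570^2 = 324900 ≡ 1386 (mod 1997)
3^30 = 3^16 · 3^8 · 3^4 · 3^2 ≡ 1386 · 570 · 81 · 9 ≡ 1762 (mod 1997).
So M = 1762. Giulia computes K = M^53 mod 1997.
1762^1 ≡ 1762 (mod 1997)
1762^2 = (1762^1)^2 ≡ 1762^2 = 3104644 ≡ 1306 (mod 1997)
1762^4 = (1762^2)^2 ≡ 1306^2 = 1705636 ≡ 198 (mod 1997)
1762^8 = (1762^4)^2 ≡ 198^2 = 39204 ≡ 1261 (mod 1997)
1762^16 = (1762^8)^2 ≡ 1261^2 = 1590121 ≡ 509 (mod 1997)
1762^32 = (1762^16)^2 ≡ 509^2 = 259081 ≡ 1468 (mod 1997)
1762^53 = 1762^32 · 1762^16 · 1762^4 · 1762^1 ≡ 1468 · 509 · 198 · 1762 ≡ 1631 (mod 1997).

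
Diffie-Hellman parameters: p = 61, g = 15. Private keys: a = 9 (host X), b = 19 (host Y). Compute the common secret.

34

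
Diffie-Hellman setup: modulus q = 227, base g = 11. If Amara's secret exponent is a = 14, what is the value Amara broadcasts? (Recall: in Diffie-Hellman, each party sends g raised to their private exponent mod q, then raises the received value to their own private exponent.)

Public value = 11^14 mod 227.
11^1 ≡ 11 (mod 227)
11^2 = (11^1)^2 ≡ 11^2 = 121 ≡ 121 (mod 227)
11^4 = (11^2)^2 ≡ 121^2 = 14641 ≡ 113 (mod 227)
11^8 = (11^4)^2 ≡ 113^2 = 12769 ≡ 57 (mod 227)
11^14 = 11^8 · 11^4 · 11^2 ≡ 57 · 113 · 121 ≡ 70 (mod 227).

70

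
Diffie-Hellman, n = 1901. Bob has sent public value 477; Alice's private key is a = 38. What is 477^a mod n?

920

Shared key K = 477^38 mod 1901.
477^1 ≡ 477 (mod 1901)
477^2 = (477^1)^2 ≡ 477^2 = 227529 ≡ 1310 (mod 1901)
477^4 = (477^2)^2 ≡ 1310^2 = 1716100 ≡ 1398 (mod 1901)
477^8 = (477^4)^2 ≡ 1398^2 = 1954404 ≡ 176 (mod 1901)
477^16 = (477^8)^2 ≡ 176^2 = 30976 ≡ 560 (mod 1901)
477^32 = (477^16)^2 ≡ 560^2 = 313600 ≡ 1836 (mod 1901)
477^38 = 477^32 · 477^4 · 477^2 ≡ 1836 · 1398 · 1310 ≡ 920 (mod 1901).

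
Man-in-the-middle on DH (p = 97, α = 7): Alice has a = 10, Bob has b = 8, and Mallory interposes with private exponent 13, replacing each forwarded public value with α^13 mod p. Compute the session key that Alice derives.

66

Alice receives Mallory's public value M = 7^13 mod 97 instead of the honest one.
7^1 ≡ 7 (mod 97)
7^2 = (7^1)^2 ≡ 7^2 = 49 ≡ 49 (mod 97)
7^4 = (7^2)^2 ≡ 49^2 = 2401 ≡ 73 (mod 97)
7^8 = (7^4)^2 ≡ 73^2 = 5329 ≡ 91 (mod 97)
7^13 = 7^8 · 7^4 · 7^1 ≡ 91 · 73 · 7 ≡ 38 (mod 97).
So M = 38. Alice computes K = M^10 mod 97.
38^1 ≡ 38 (mod 97)
38^2 = (38^1)^2 ≡ 38^2 = 1444 ≡ 86 (mod 97)
38^4 = (38^2)^2 ≡ 86^2 = 7396 ≡ 24 (mod 97)
38^8 = (38^4)^2 ≡ 24^2 = 576 ≡ 91 (mod 97)
38^10 = 38^8 · 38^2 ≡ 91 · 86 ≡ 66 (mod 97).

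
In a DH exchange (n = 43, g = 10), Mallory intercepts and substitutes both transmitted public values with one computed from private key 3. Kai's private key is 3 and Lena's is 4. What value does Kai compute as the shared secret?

41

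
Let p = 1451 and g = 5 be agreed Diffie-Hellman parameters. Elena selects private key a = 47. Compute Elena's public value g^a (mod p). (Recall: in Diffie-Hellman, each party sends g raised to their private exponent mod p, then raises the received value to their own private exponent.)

Public value = 5^47 (mod 1451).
5^1 ≡ 5 (mod 1451)
5^2 = (5^1)^2 ≡ 5^2 = 25 ≡ 25 (mod 1451)
5^4 = (5^2)^2 ≡ 25^2 = 625 ≡ 625 (mod 1451)
5^8 = (5^4)^2 ≡ 625^2 = 390625 ≡ 306 (mod 1451)
5^16 = (5^8)^2 ≡ 306^2 = 93636 ≡ 772 (mod 1451)
5^32 = (5^16)^2 ≡ 772^2 = 595984 ≡ 1074 (mod 1451)
5^47 = 5^32 · 5^8 · 5^4 · 5^2 · 5^1 ≡ 1074 · 306 · 625 · 25 · 5 ≡ 992 (mod 1451).

992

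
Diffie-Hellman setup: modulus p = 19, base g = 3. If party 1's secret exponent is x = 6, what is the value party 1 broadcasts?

7

Public value = 3^6 (mod 19).
3^1 ≡ 3 (mod 19)
3^2 = (3^1)^2 ≡ 3^2 = 9 ≡ 9 (mod 19)
3^4 = (3^2)^2 ≡ 9^2 = 81 ≡ 5 (mod 19)
3^6 = 3^4 · 3^2 ≡ 5 · 9 ≡ 7 (mod 19).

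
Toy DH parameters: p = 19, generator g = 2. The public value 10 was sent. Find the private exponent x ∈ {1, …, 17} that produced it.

Try successive powers of 2 modulo 19:
2^1 ≡ 2
2^2 ≡ 4
2^3 ≡ 8
2^4 ≡ 16
2^5 ≡ 13
2^6 ≡ 7
2^7 ≡ 14
2^8 ≡ 9
2^9 ≡ 18
2^10 ≡ 17
2^11 ≡ 15
2^12 ≡ 11
2^13 ≡ 3
2^14 ≡ 6
2^15 ≡ 12
2^16 ≡ 5
2^17 ≡ 10
Found: x = 17.

17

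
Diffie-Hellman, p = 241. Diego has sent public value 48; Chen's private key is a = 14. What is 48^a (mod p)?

Shared key K = 48^14 mod 241.
48^1 ≡ 48 (mod 241)
48^2 = (48^1)^2 ≡ 48^2 = 2304 ≡ 135 (mod 241)
48^4 = (48^2)^2 ≡ 135^2 = 18225 ≡ 150 (mod 241)
48^8 = (48^4)^2 ≡ 150^2 = 22500 ≡ 87 (mod 241)
48^14 = 48^8 · 48^4 · 48^2 ≡ 87 · 150 · 135 ≡ 40 (mod 241).

40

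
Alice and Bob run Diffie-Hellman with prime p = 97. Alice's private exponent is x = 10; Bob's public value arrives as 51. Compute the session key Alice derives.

89

Shared key K = 51^10 mod 97.
51^1 ≡ 51 (mod 97)
51^2 = (51^1)^2 ≡ 51^2 = 2601 ≡ 79 (mod 97)
51^4 = (51^2)^2 ≡ 79^2 = 6241 ≡ 33 (mod 97)
51^8 = (51^4)^2 ≡ 33^2 = 1089 ≡ 22 (mod 97)
51^10 = 51^8 · 51^2 ≡ 22 · 79 ≡ 89 (mod 97).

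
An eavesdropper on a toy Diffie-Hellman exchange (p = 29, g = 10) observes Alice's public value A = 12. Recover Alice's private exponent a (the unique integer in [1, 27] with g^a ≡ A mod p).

Try successive powers of 10 modulo 29:
10^1 ≡ 10
10^2 ≡ 13
10^3 ≡ 14
10^4 ≡ 24
10^5 ≡ 8
10^6 ≡ 22
10^7 ≡ 17
10^8 ≡ 25
10^9 ≡ 18
10^10 ≡ 6
10^11 ≡ 2
10^12 ≡ 20
10^13 ≡ 26
10^14 ≡ 28
10^15 ≡ 19
10^16 ≡ 16
10^17 ≡ 15
10^18 ≡ 5
10^19 ≡ 21
10^20 ≡ 7
10^21 ≡ 12
Found: a = 21.

21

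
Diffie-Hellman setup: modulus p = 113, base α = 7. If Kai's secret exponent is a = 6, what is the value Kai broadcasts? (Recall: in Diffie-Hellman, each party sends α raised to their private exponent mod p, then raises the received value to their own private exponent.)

16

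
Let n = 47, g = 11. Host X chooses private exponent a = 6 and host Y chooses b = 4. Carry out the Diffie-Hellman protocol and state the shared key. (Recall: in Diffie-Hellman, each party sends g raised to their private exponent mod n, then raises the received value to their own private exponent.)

Host X sends A = g^a mod n = 11^6 mod 47.
11^1 ≡ 11 (mod 47)
11^2 = (11^1)^2 ≡ 11^2 = 121 ≡ 27 (mod 47)
11^4 = (11^2)^2 ≡ 27^2 = 729 ≡ 24 (mod 47)
11^6 = 11^4 · 11^2 ≡ 24 · 27 ≡ 37 (mod 47).
So A = 37. Host Y then computes K = A^b mod n = 37^4 mod 47.
37^1 ≡ 37 (mod 47)
37^2 = (37^1)^2 ≡ 37^2 = 1369 ≡ 6 (mod 47)
37^4 = (37^2)^2 ≡ 6^2 = 36 ≡ 36 (mod 47)

36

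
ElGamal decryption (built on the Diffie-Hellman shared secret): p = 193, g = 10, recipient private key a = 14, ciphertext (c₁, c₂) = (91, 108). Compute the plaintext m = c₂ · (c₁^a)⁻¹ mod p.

Shared mask s = c₁^a mod p = 91^14 mod 193.
91^1 ≡ 91 (mod 193)
91^2 = (91^1)^2 ≡ 91^2 = 8281 ≡ 175 (mod 193)
91^4 = (91^2)^2 ≡ 175^2 = 30625 ≡ 131 (mod 193)
91^8 = (91^4)^2 ≡ 131^2 = 17161 ≡ 177 (mod 193)
91^14 = 91^8 · 91^4 · 91^2 ≡ 177 · 131 · 175 ≡ 93 (mod 193).
So s = 93; s⁻¹ ≡ 110 (mod 193).
m = c₂ · s⁻¹ mod 193 = 108 · 110 mod 193 = 107.

107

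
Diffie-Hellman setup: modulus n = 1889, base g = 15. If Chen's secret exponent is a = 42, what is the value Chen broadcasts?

Public value = 15^42 mod 1889.
15^1 ≡ 15 (mod 1889)
15^2 = (15^1)^2 ≡ 15^2 = 225 ≡ 225 (mod 1889)
15^4 = (15^2)^2 ≡ 225^2 = 50625 ≡ 1511 (mod 1889)
15^8 = (15^4)^2 ≡ 1511^2 = 2283121 ≡ 1209 (mod 1889)
15^16 = (15^8)^2 ≡ 1209^2 = 1461681 ≡ 1484 (mod 1889)
15^32 = (15^16)^2 ≡ 1484^2 = 2202256 ≡ 1571 (mod 1889)
15^42 = 15^32 · 15^8 · 15^2 ≡ 1571 · 1209 · 225 ≡ 916 (mod 1889).

916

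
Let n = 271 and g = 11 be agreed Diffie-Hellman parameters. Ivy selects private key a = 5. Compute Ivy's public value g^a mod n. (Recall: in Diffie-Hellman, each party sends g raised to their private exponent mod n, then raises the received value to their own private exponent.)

77

Public value = 11^5 mod 271.
11^1 ≡ 11 (mod 271)
11^2 = (11^1)^2 ≡ 11^2 = 121 ≡ 121 (mod 271)
11^4 = (11^2)^2 ≡ 121^2 = 14641 ≡ 7 (mod 271)
11^5 = 11^4 · 11^1 ≡ 7 · 11 ≡ 77 (mod 271).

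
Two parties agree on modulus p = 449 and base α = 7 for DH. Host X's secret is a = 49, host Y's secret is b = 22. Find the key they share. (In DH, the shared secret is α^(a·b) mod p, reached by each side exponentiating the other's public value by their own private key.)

357

Host Y sends B = α^b mod p = 7^22 mod 449.
7^1 ≡ 7 (mod 449)
7^2 = (7^1)^2 ≡ 7^2 = 49 ≡ 49 (mod 449)
7^4 = (7^2)^2 ≡ 49^2 = 2401 ≡ 156 (mod 449)
7^8 = (7^4)^2 ≡ 156^2 = 24336 ≡ 90 (mod 449)
7^16 = (7^8)^2 ≡ 90^2 = 8100 ≡ 18 (mod 449)
7^22 = 7^16 · 7^4 · 7^2 ≡ 18 · 156 · 49 ≡ 198 (mod 449).
So B = 198. Host X then computes K = B^a mod p = 198^49 mod 449.
198^1 ≡ 198 (mod 449)
198^2 = (198^1)^2 ≡ 198^2 = 39204 ≡ 141 (mod 449)
198^4 = (198^2)^2 ≡ 141^2 = 19881 ≡ 125 (mod 449)
198^8 = (198^4)^2 ≡ 125^2 = 15625 ≡ 359 (mod 449)
198^16 = (198^8)^2 ≡ 359^2 = 128881 ≡ 18 (mod 449)
198^32 = (198^16)^2 ≡ 18^2 = 324 ≡ 324 (mod 449)
198^49 = 198^32 · 198^16 · 198^1 ≡ 324 · 18 · 198 ≡ 357 (mod 449).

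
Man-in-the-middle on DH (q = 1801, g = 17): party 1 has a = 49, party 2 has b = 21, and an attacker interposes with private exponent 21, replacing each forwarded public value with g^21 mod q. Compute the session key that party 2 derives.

Party 2 receives an attacker's public value M = 17^21 mod 1801 instead of the honest one.
17^1 ≡ 17 (mod 1801)
17^2 = (17^1)^2 ≡ 17^2 = 289 ≡ 289 (mod 1801)
17^4 = (17^2)^2 ≡ 289^2 = 83521 ≡ 675 (mod 1801)
17^8 = (17^4)^2 ≡ 675^2 = 455625 ≡ 1773 (mod 1801)
17^16 = (17^8)^2 ≡ 1773^2 = 3143529 ≡ 784 (mod 1801)
17^21 = 17^16 · 17^4 · 17^1 ≡ 784 · 675 · 17 ≡ 405 (mod 1801).
So M = 405. Party 2 computes K = M^21 mod 1801.
405^1 ≡ 405 (mod 1801)
405^2 = (405^1)^2 ≡ 405^2 = 164025 ≡ 134 (mod 1801)
405^4 = (405^2)^2 ≡ 134^2 = 17956 ≡ 1747 (mod 1801)
405^8 = (405^4)^2 ≡ 1747^2 = 3052009 ≡ 1115 (mod 1801)
405^16 = (405^8)^2 ≡ 1115^2 = 1243225 ≡ 535 (mod 1801)
405^21 = 405^16 · 405^4 · 405^1 ≡ 535 · 1747 · 405 ≡ 647 (mod 1801).

647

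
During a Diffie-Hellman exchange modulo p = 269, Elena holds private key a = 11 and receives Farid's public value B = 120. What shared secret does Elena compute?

Shared key K = 120^11 mod 269.
120^1 ≡ 120 (mod 269)
120^2 = (120^1)^2 ≡ 120^2 = 14400 ≡ 143 (mod 269)
120^4 = (120^2)^2 ≡ 143^2 = 20449 ≡ 5 (mod 269)
120^8 = (120^4)^2 ≡ 5^2 = 25 ≡ 25 (mod 269)
120^11 = 120^8 · 120^2 · 120^1 ≡ 25 · 143 · 120 ≡ 214 (mod 269).

214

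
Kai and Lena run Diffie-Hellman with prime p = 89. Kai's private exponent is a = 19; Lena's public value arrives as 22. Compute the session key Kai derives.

25

Shared key K = 22^19 mod 89.
22^1 ≡ 22 (mod 89)
22^2 = (22^1)^2 ≡ 22^2 = 484 ≡ 39 (mod 89)
22^4 = (22^2)^2 ≡ 39^2 = 1521 ≡ 8 (mod 89)
22^8 = (22^4)^2 ≡ 8^2 = 64 ≡ 64 (mod 89)
22^16 = (22^8)^2 ≡ 64^2 = 4096 ≡ 2 (mod 89)
22^19 = 22^16 · 22^2 · 22^1 ≡ 2 · 39 · 22 ≡ 25 (mod 89).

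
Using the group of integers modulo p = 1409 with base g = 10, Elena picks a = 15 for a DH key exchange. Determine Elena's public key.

Public value = 10^15 (mod 1409).
10^1 ≡ 10 (mod 1409)
10^2 = (10^1)^2 ≡ 10^2 = 100 ≡ 100 (mod 1409)
10^4 = (10^2)^2 ≡ 100^2 = 10000 ≡ 137 (mod 1409)
10^8 = (10^4)^2 ≡ 137^2 = 18769 ≡ 452 (mod 1409)
10^15 = 10^8 · 10^4 · 10^2 · 10^1 ≡ 452 · 137 · 100 · 10 ≡ 1268 (mod 1409).

1268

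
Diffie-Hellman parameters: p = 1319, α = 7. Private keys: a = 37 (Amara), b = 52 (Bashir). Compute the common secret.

Bashir sends B = α^b mod p = 7^52 mod 1319.
7^1 ≡ 7 (mod 1319)
7^2 = (7^1)^2 ≡ 7^2 = 49 ≡ 49 (mod 1319)
7^4 = (7^2)^2 ≡ 49^2 = 2401 ≡ 1082 (mod 1319)
7^8 = (7^4)^2 ≡ 1082^2 = 1170724 ≡ 771 (mod 1319)
7^16 = (7^8)^2 ≡ 771^2 = 594441 ≡ 891 (mod 1319)
7^32 = (7^16)^2 ≡ 891^2 = 793881 ≡ 1162 (mod 1319)
7^52 = 7^32 · 7^16 · 7^4 ≡ 1162 · 891 · 1082 ≡ 154 (mod 1319).
So B = 154. Amara then computes K = B^a mod p = 154^37 mod 1319.
154^1 ≡ 154 (mod 1319)
154^2 = (154^1)^2 ≡ 154^2 = 23716 ≡ 1293 (mod 1319)
154^4 = (154^2)^2 ≡ 1293^2 = 1671849 ≡ 676 (mod 1319)
154^8 = (154^4)^2 ≡ 676^2 = 456976 ≡ 602 (mod 1319)
154^16 = (154^8)^2 ≡ 602^2 = 362404 ≡ 998 (mod 1319)
154^32 = (154^16)^2 ≡ 998^2 = 996004 ≡ 159 (mod 1319)
154^37 = 154^32 · 154^4 · 154^1 ≡ 159 · 676 · 154 ≡ 405 (mod 1319).

405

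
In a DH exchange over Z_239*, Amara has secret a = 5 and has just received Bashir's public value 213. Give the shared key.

31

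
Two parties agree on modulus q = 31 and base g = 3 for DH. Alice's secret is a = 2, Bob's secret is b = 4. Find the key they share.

20

Alice sends A = g^a mod q = 3^2 mod 31.
3^1 ≡ 3 (mod 31)
3^2 = (3^1)^2 ≡ 3^2 = 9 ≡ 9 (mod 31)
So A = 9. Bob then computes K = A^b mod q = 9^4 mod 31.
9^1 ≡ 9 (mod 31)
9^2 = (9^1)^2 ≡ 9^2 = 81 ≡ 19 (mod 31)
9^4 = (9^2)^2 ≡ 19^2 = 361 ≡ 20 (mod 31)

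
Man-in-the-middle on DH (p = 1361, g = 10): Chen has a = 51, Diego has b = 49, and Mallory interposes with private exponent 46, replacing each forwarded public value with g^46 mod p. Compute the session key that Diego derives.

Diego receives Mallory's public value M = 10^46 mod 1361 instead of the honest one.
10^1 ≡ 10 (mod 1361)
10^2 = (10^1)^2 ≡ 10^2 = 100 ≡ 100 (mod 1361)
10^4 = (10^2)^2 ≡ 100^2 = 10000 ≡ 473 (mod 1361)
10^8 = (10^4)^2 ≡ 473^2 = 223729 ≡ 525 (mod 1361)
10^16 = (10^8)^2 ≡ 525^2 = 275625 ≡ 703 (mod 1361)
10^32 = (10^16)^2 ≡ 703^2 = 494209 ≡ 166 (mod 1361)
10^46 = 10^32 · 10^8 · 10^4 · 10^2 ≡ 166 · 525 · 473 · 100 ≡ 922 (mod 1361).
So M = 922. Diego computes K = M^49 mod 1361.
922^1 ≡ 922 (mod 1361)
922^2 = (922^1)^2 ≡ 922^2 = 850084 ≡ 820 (mod 1361)
922^4 = (922^2)^2 ≡ 820^2 = 672400 ≡ 66 (mod 1361)
922^8 = (922^4)^2 ≡ 66^2 = 4356 ≡ 273 (mod 1361)
922^16 = (922^8)^2 ≡ 273^2 = 74529 ≡ 1035 (mod 1361)
922^32 = (922^16)^2 ≡ 1035^2 = 1071225 ≡ 118 (mod 1361)
922^49 = 922^32 · 922^16 · 922^1 ≡ 118 · 1035 · 922 ≡ 164 (mod 1361).

164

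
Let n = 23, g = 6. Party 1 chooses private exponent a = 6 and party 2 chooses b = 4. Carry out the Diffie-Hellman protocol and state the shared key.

Party 1 sends A = g^a mod n = 6^6 mod 23.
6^1 ≡ 6 (mod 23)
6^2 = (6^1)^2 ≡ 6^2 = 36 ≡ 13 (mod 23)
6^4 = (6^2)^2 ≡ 13^2 = 169 ≡ 8 (mod 23)
6^6 = 6^4 · 6^2 ≡ 8 · 13 ≡ 12 (mod 23).
So A = 12. Party 2 then computes K = A^b mod n = 12^4 mod 23.
12^1 ≡ 12 (mod 23)
12^2 = (12^1)^2 ≡ 12^2 = 144 ≡ 6 (mod 23)
12^4 = (12^2)^2 ≡ 6^2 = 36 ≡ 13 (mod 23)

13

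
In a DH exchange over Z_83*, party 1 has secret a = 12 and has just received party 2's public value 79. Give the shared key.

Shared key K = 79^12 mod 83.
79^1 ≡ 79 (mod 83)
79^2 = (79^1)^2 ≡ 79^2 = 6241 ≡ 16 (mod 83)
79^4 = (79^2)^2 ≡ 16^2 = 256 ≡ 7 (mod 83)
79^8 = (79^4)^2 ≡ 7^2 = 49 ≡ 49 (mod 83)
79^12 = 79^8 · 79^4 ≡ 49 · 7 ≡ 11 (mod 83).

11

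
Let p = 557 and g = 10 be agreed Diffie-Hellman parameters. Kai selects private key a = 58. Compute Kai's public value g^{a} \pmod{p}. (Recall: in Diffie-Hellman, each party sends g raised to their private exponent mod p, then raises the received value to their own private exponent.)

533

Public value = 10^{58} \pmod{557}.
10^1 ≡ 10 (mod 557)
10^2 = (10^1)^2 ≡ 10^2 = 100 ≡ 100 (mod 557)
10^4 = (10^2)^2 ≡ 100^2 = 10000 ≡ 531 (mod 557)
10^8 = (10^4)^2 ≡ 531^2 = 281961 ≡ 119 (mod 557)
10^16 = (10^8)^2 ≡ 119^2 = 14161 ≡ 236 (mod 557)
10^32 = (10^16)^2 ≡ 236^2 = 55696 ≡ 553 (mod 557)
10^58 = 10^32 · 10^16 · 10^8 · 10^2 ≡ 553 · 236 · 119 · 100 ≡ 533 (mod 557).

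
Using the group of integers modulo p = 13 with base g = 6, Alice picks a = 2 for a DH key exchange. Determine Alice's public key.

10

Public value = 6^2 mod 13.
6^1 ≡ 6 (mod 13)
6^2 = (6^1)^2 ≡ 6^2 = 36 ≡ 10 (mod 13)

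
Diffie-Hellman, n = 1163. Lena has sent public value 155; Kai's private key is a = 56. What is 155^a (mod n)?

287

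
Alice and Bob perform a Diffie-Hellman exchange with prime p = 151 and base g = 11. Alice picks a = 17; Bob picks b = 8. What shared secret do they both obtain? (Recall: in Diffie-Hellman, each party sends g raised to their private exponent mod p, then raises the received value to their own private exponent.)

58

Alice sends A = g^a mod p = 11^17 mod 151.
11^1 ≡ 11 (mod 151)
11^2 = (11^1)^2 ≡ 11^2 = 121 ≡ 121 (mod 151)
11^4 = (11^2)^2 ≡ 121^2 = 14641 ≡ 145 (mod 151)
11^8 = (11^4)^2 ≡ 145^2 = 21025 ≡ 36 (mod 151)
11^16 = (11^8)^2 ≡ 36^2 = 1296 ≡ 88 (mod 151)
11^17 = 11^16 · 11^1 ≡ 88 · 11 ≡ 62 (mod 151).
So A = 62. Bob then computes K = A^b mod p = 62^8 mod 151.
62^1 ≡ 62 (mod 151)
62^2 = (62^1)^2 ≡ 62^2 = 3844 ≡ 69 (mod 151)
62^4 = (62^2)^2 ≡ 69^2 = 4761 ≡ 80 (mod 151)
62^8 = (62^4)^2 ≡ 80^2 = 6400 ≡ 58 (mod 151)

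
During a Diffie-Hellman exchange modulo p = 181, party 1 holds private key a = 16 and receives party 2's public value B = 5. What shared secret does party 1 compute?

Shared key K = 5^16 mod 181.
5^1 ≡ 5 (mod 181)
5^2 = (5^1)^2 ≡ 5^2 = 25 ≡ 25 (mod 181)
5^4 = (5^2)^2 ≡ 25^2 = 625 ≡ 82 (mod 181)
5^8 = (5^4)^2 ≡ 82^2 = 6724 ≡ 27 (mod 181)
5^16 = (5^8)^2 ≡ 27^2 = 729 ≡ 5 (mod 181)

5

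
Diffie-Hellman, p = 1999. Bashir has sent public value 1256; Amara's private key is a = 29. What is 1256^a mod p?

1332

Shared key K = 1256^29 mod 1999.
1256^1 ≡ 1256 (mod 1999)
1256^2 = (1256^1)^2 ≡ 1256^2 = 1577536 ≡ 325 (mod 1999)
1256^4 = (1256^2)^2 ≡ 325^2 = 105625 ≡ 1677 (mod 1999)
1256^8 = (1256^4)^2 ≡ 1677^2 = 2812329 ≡ 1735 (mod 1999)
1256^16 = (1256^8)^2 ≡ 1735^2 = 3010225 ≡ 1730 (mod 1999)
1256^29 = 1256^16 · 1256^8 · 1256^4 · 1256^1 ≡ 1730 · 1735 · 1677 · 1256 ≡ 1332 (mod 1999).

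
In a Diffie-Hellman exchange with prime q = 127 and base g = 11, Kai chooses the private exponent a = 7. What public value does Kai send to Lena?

37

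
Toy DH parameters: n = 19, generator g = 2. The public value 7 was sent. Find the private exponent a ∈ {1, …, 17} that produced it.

6

Try successive powers of 2 modulo 19:
2^1 ≡ 2
2^2 ≡ 4
2^3 ≡ 8
2^4 ≡ 16
2^5 ≡ 13
2^6 ≡ 7
Found: a = 6.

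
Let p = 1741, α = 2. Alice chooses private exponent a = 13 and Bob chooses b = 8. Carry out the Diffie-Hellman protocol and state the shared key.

1035

Alice sends A = α^a mod p = 2^13 mod 1741.
2^1 ≡ 2 (mod 1741)
2^2 = (2^1)^2 ≡ 2^2 = 4 ≡ 4 (mod 1741)
2^4 = (2^2)^2 ≡ 4^2 = 16 ≡ 16 (mod 1741)
2^8 = (2^4)^2 ≡ 16^2 = 256 ≡ 256 (mod 1741)
2^13 = 2^8 · 2^4 · 2^1 ≡ 256 · 16 · 2 ≡ 1228 (mod 1741).
So A = 1228. Bob then computes K = A^b mod p = 1228^8 mod 1741.
1228^1 ≡ 1228 (mod 1741)
1228^2 = (1228^1)^2 ≡ 1228^2 = 1507984 ≡ 278 (mod 1741)
1228^4 = (1228^2)^2 ≡ 278^2 = 77284 ≡ 680 (mod 1741)
1228^8 = (1228^4)^2 ≡ 680^2 = 462400 ≡ 1035 (mod 1741)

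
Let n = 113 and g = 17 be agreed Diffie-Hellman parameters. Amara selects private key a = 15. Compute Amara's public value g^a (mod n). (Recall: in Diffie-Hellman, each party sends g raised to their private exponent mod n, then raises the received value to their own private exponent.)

33

Public value = 17^15 (mod 113).
17^1 ≡ 17 (mod 113)
17^2 = (17^1)^2 ≡ 17^2 = 289 ≡ 63 (mod 113)
17^4 = (17^2)^2 ≡ 63^2 = 3969 ≡ 14 (mod 113)
17^8 = (17^4)^2 ≡ 14^2 = 196 ≡ 83 (mod 113)
17^15 = 17^8 · 17^4 · 17^2 · 17^1 ≡ 83 · 14 · 63 · 17 ≡ 33 (mod 113).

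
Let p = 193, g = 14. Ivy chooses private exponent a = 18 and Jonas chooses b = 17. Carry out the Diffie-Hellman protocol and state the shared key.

190

Jonas sends B = g^b mod p = 14^17 mod 193.
14^1 ≡ 14 (mod 193)
14^2 = (14^1)^2 ≡ 14^2 = 196 ≡ 3 (mod 193)
14^4 = (14^2)^2 ≡ 3^2 = 9 ≡ 9 (mod 193)
14^8 = (14^4)^2 ≡ 9^2 = 81 ≡ 81 (mod 193)
14^16 = (14^8)^2 ≡ 81^2 = 6561 ≡ 192 (mod 193)
14^17 = 14^16 · 14^1 ≡ 192 · 14 ≡ 179 (mod 193).
So B = 179. Ivy then computes K = B^a mod p = 179^18 mod 193.
179^1 ≡ 179 (mod 193)
179^2 = (179^1)^2 ≡ 179^2 = 32041 ≡ 3 (mod 193)
179^4 = (179^2)^2 ≡ 3^2 = 9 ≡ 9 (mod 193)
179^8 = (179^4)^2 ≡ 9^2 = 81 ≡ 81 (mod 193)
179^16 = (179^8)^2 ≡ 81^2 = 6561 ≡ 192 (mod 193)
179^18 = 179^16 · 179^2 ≡ 192 · 3 ≡ 190 (mod 193).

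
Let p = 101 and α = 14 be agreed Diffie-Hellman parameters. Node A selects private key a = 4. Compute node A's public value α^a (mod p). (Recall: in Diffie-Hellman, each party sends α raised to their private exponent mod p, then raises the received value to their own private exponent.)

36

Public value = 14^4 (mod 101).
14^1 ≡ 14 (mod 101)
14^2 = (14^1)^2 ≡ 14^2 = 196 ≡ 95 (mod 101)
14^4 = (14^2)^2 ≡ 95^2 = 9025 ≡ 36 (mod 101)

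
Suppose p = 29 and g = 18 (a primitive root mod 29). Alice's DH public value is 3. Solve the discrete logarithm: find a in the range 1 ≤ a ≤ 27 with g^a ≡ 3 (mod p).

3

Try successive powers of 18 modulo 29:
18^1 ≡ 18
18^2 ≡ 5
18^3 ≡ 3
Found: a = 3.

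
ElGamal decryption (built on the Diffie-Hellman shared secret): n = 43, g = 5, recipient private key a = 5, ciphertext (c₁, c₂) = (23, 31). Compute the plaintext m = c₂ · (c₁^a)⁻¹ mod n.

Shared mask s = c₁^a mod n = 23^5 mod 43.
23^1 ≡ 23 (mod 43)
23^2 = (23^1)^2 ≡ 23^2 = 529 ≡ 13 (mod 43)
23^4 = (23^2)^2 ≡ 13^2 = 169 ≡ 40 (mod 43)
23^5 = 23^4 · 23^1 ≡ 40 · 23 ≡ 17 (mod 43).
So s = 17; s⁻¹ ≡ 38 (mod 43).
m = c₂ · s⁻¹ mod 43 = 31 · 38 mod 43 = 17.

17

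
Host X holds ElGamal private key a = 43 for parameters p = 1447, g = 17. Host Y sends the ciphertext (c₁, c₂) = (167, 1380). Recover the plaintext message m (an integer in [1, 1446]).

342

Shared mask s = c₁^a mod p = 167^43 mod 1447.
167^1 ≡ 167 (mod 1447)
167^2 = (167^1)^2 ≡ 167^2 = 27889 ≡ 396 (mod 1447)
167^4 = (167^2)^2 ≡ 396^2 = 156816 ≡ 540 (mod 1447)
167^8 = (167^4)^2 ≡ 540^2 = 291600 ≡ 753 (mod 1447)
167^16 = (167^8)^2 ≡ 753^2 = 567009 ≡ 1232 (mod 1447)
167^32 = (167^16)^2 ≡ 1232^2 = 1517824 ≡ 1368 (mod 1447)
167^43 = 167^32 · 167^8 · 167^2 · 167^1 ≡ 1368 · 753 · 396 · 167 ≡ 791 (mod 1447).
So s = 791; s⁻¹ ≡ 686 (mod 1447).
m = c₂ · s⁻¹ mod 1447 = 1380 · 686 mod 1447 = 342.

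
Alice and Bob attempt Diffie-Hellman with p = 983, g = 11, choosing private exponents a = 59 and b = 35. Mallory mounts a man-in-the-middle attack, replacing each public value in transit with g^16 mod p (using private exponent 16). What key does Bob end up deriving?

Bob receives Mallory's public value M = 11^16 mod 983 instead of the honest one.
11^1 ≡ 11 (mod 983)
11^2 = (11^1)^2 ≡ 11^2 = 121 ≡ 121 (mod 983)
11^4 = (11^2)^2 ≡ 121^2 = 14641 ≡ 879 (mod 983)
11^8 = (11^4)^2 ≡ 879^2 = 772641 ≡ 3 (mod 983)
11^16 = (11^8)^2 ≡ 3^2 = 9 ≡ 9 (mod 983)
So M = 9. Bob computes K = M^35 mod 983.
9^1 ≡ 9 (mod 983)
9^2 = (9^1)^2 ≡ 9^2 = 81 ≡ 81 (mod 983)
9^4 = (9^2)^2 ≡ 81^2 = 6561 ≡ 663 (mod 983)
9^8 = (9^4)^2 ≡ 663^2 = 439569 ≡ 168 (mod 983)
9^16 = (9^8)^2 ≡ 168^2 = 28224 ≡ 700 (mod 983)
9^32 = (9^16)^2 ≡ 700^2 = 490000 ≡ 466 (mod 983)
9^35 = 9^32 · 9^2 · 9^1 ≡ 466 · 81 · 9 ≡ 579 (mod 983).

579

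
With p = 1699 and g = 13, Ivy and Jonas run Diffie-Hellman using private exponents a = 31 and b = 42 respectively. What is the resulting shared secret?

92

Jonas sends B = g^b mod p = 13^42 mod 1699.
13^1 ≡ 13 (mod 1699)
13^2 = (13^1)^2 ≡ 13^2 = 169 ≡ 169 (mod 1699)
13^4 = (13^2)^2 ≡ 169^2 = 28561 ≡ 1377 (mod 1699)
13^8 = (13^4)^2 ≡ 1377^2 = 1896129 ≡ 45 (mod 1699)
13^16 = (13^8)^2 ≡ 45^2 = 2025 ≡ 326 (mod 1699)
13^32 = (13^16)^2 ≡ 326^2 = 106276 ≡ 938 (mod 1699)
13^42 = 13^32 · 13^8 · 13^2 ≡ 938 · 45 · 169 ≡ 1088 (mod 1699).
So B = 1088. Ivy then computes K = B^a mod p = 1088^31 mod 1699.
1088^1 ≡ 1088 (mod 1699)
1088^2 = (1088^1)^2 ≡ 1088^2 = 1183744 ≡ 1240 (mod 1699)
1088^4 = (1088^2)^2 ≡ 1240^2 = 1537600 ≡ 5 (mod 1699)
1088^8 = (1088^4)^2 ≡ 5^2 = 25 ≡ 25 (mod 1699)
1088^16 = (1088^8)^2 ≡ 25^2 = 625 ≡ 625 (mod 1699)
1088^31 = 1088^16 · 1088^8 · 1088^4 · 1088^2 · 1088^1 ≡ 625 · 25 · 5 · 1240 · 1088 ≡ 92 (mod 1699).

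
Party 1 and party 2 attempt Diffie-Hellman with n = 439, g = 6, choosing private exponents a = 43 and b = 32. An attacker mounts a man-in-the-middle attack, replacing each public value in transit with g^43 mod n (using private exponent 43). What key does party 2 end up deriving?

Party 2 receives an attacker's public value M = 6^43 mod 439 instead of the honest one.
6^1 ≡ 6 (mod 439)
6^2 = (6^1)^2 ≡ 6^2 = 36 ≡ 36 (mod 439)
6^4 = (6^2)^2 ≡ 36^2 = 1296 ≡ 418 (mod 439)
6^8 = (6^4)^2 ≡ 418^2 = 174724 ≡ 2 (mod 439)
6^16 = (6^8)^2 ≡ 2^2 = 4 ≡ 4 (mod 439)
6^32 = (6^16)^2 ≡ 4^2 = 16 ≡ 16 (mod 439)
6^43 = 6^32 · 6^8 · 6^2 · 6^1 ≡ 16 · 2 · 36 · 6 ≡ 327 (mod 439).
So M = 327. Party 2 computes K = M^32 mod 439.
327^1 ≡ 327 (mod 439)
327^2 = (327^1)^2 ≡ 327^2 = 106929 ≡ 252 (mod 439)
327^4 = (327^2)^2 ≡ 252^2 = 63504 ≡ 288 (mod 439)
327^8 = (327^4)^2 ≡ 288^2 = 82944 ≡ 412 (mod 439)
327^16 = (327^8)^2 ≡ 412^2 = 169744 ≡ 290 (mod 439)
327^32 = (327^16)^2 ≡ 290^2 = 84100 ≡ 251 (mod 439)

251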